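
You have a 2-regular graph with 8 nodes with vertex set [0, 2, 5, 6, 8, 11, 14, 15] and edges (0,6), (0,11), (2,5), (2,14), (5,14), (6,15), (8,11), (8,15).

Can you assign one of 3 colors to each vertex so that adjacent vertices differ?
Yes, G is 3-colorable

A valid 3-coloring: color 1: [0, 2, 15]; color 2: [5, 6, 8]; color 3: [11, 14].
(χ(G) = 3 ≤ 3.)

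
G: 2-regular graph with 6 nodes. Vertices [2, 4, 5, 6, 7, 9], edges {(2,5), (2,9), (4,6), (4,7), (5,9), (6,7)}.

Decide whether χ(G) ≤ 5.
A valid 5-coloring: color 1: [2, 6]; color 2: [4, 5]; color 3: [7, 9].
(χ(G) = 3 ≤ 5.)

Yes, G is 5-colorable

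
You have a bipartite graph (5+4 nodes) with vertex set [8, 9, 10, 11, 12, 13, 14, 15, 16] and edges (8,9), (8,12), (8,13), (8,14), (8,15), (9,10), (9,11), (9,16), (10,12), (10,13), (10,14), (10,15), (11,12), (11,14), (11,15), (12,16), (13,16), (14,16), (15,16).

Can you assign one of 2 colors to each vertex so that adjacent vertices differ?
A valid 2-coloring: color 1: [8, 10, 11, 16]; color 2: [9, 12, 13, 14, 15].
(χ(G) = 2 ≤ 2.)

Yes, G is 2-colorable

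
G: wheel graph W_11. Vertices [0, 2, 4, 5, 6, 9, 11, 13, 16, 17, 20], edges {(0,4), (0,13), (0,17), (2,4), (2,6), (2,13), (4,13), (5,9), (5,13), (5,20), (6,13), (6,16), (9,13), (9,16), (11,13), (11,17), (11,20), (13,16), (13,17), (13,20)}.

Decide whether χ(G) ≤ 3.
Yes, G is 3-colorable

A valid 3-coloring: color 1: [13]; color 2: [4, 6, 9, 17, 20]; color 3: [0, 2, 5, 11, 16].
(χ(G) = 3 ≤ 3.)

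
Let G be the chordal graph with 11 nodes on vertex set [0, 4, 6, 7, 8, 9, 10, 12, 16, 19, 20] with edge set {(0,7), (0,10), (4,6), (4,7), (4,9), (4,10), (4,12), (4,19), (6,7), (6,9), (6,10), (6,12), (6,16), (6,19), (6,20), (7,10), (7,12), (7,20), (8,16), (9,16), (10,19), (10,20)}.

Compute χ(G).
Clique number ω(G) = 4 (lower bound: χ ≥ ω).
The clique on [4, 6, 10, 19] has size 4, forcing χ ≥ 4, and the coloring below uses 4 colors, so χ(G) = 4.
A valid 4-coloring: color 1: [0, 6, 8]; color 2: [7, 9, 19]; color 3: [10, 12, 16]; color 4: [4, 20].

χ(G) = 4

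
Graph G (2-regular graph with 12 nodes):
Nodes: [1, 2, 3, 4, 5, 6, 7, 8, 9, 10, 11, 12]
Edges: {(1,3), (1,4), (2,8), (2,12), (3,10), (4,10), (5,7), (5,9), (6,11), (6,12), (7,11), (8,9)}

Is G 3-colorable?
Yes, G is 3-colorable

A valid 3-coloring: color 1: [1, 5, 8, 10, 11, 12]; color 2: [2, 3, 4, 6, 7, 9].
(χ(G) = 2 ≤ 3.)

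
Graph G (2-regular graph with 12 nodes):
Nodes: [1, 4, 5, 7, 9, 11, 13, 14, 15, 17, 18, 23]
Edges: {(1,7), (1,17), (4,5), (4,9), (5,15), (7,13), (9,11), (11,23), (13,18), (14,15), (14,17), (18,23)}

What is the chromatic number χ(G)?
Clique number ω(G) = 2 (lower bound: χ ≥ ω).
The graph is bipartite (no odd cycle), so 2 colors suffice: χ(G) = 2.
A valid 2-coloring: color 1: [1, 5, 9, 13, 14, 23]; color 2: [4, 7, 11, 15, 17, 18].

χ(G) = 2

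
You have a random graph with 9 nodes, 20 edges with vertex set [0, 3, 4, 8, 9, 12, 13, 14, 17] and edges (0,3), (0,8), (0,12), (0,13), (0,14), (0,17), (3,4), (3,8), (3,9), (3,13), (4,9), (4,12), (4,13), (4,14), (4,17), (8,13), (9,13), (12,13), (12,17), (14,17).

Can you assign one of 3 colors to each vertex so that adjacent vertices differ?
The clique on vertices [0, 3, 8, 13] has size 4 > 3, so it alone needs 4 colors.

No, G is not 3-colorable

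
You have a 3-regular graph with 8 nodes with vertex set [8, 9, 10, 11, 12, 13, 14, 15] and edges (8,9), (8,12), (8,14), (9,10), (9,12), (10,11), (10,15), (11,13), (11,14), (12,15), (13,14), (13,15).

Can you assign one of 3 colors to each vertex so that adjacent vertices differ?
A valid 3-coloring: color 1: [8, 11, 15]; color 2: [9, 14]; color 3: [10, 12, 13].
(χ(G) = 3 ≤ 3.)

Yes, G is 3-colorable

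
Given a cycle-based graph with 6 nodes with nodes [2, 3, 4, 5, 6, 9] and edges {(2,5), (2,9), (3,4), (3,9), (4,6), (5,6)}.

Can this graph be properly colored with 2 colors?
A valid 2-coloring: color 1: [4, 5, 9]; color 2: [2, 3, 6].
(χ(G) = 2 ≤ 2.)

Yes, G is 2-colorable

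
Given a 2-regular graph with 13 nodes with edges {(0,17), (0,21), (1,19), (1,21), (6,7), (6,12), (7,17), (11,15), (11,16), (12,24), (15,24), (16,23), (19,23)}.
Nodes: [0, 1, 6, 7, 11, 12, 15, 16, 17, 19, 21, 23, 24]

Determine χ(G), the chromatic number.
Clique number ω(G) = 2 (lower bound: χ ≥ ω).
Odd cycle [7, 6, 12, 24, 15, 11, 16, 23, 19, 1, 21, 0, 17] needs 3 colors (χ ≥ 3).
The coloring below uses 3 colors, so χ(G) = 3.
A valid 3-coloring: color 1: [0, 1, 7, 12, 15, 16]; color 2: [6, 11, 17, 21, 23, 24]; color 3: [19].

χ(G) = 3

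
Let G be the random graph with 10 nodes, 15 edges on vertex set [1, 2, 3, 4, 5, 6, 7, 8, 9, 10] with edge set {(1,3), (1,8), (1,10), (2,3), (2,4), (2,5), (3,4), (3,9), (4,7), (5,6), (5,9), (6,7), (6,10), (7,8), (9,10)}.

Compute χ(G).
χ(G) = 3

Clique number ω(G) = 3 (lower bound: χ ≥ ω).
The clique on [2, 3, 4] has size 3, forcing χ ≥ 3, and the coloring below uses 3 colors, so χ(G) = 3.
A valid 3-coloring: color 1: [3, 5, 7, 10]; color 2: [4, 6, 8, 9]; color 3: [1, 2].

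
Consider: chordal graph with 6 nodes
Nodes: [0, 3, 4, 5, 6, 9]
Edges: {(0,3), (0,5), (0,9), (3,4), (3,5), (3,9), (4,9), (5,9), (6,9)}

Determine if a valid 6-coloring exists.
Yes, G is 6-colorable

A valid 6-coloring: color 1: [9]; color 2: [3, 6]; color 3: [0, 4]; color 4: [5].
(χ(G) = 4 ≤ 6.)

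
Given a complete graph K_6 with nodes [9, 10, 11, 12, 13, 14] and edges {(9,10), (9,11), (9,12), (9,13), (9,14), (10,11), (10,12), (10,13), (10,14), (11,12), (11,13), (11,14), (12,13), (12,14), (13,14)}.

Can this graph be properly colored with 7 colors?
A valid 7-coloring: color 1: [9]; color 2: [12]; color 3: [13]; color 4: [14]; color 5: [11]; color 6: [10].
(χ(G) = 6 ≤ 7.)

Yes, G is 7-colorable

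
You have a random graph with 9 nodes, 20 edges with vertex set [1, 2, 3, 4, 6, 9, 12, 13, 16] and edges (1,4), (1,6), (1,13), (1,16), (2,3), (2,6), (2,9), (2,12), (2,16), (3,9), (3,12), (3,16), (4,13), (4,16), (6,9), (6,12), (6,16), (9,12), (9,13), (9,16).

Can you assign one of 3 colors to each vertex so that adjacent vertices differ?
No, G is not 3-colorable

The clique on vertices [2, 3, 9, 16] has size 4 > 3, so it alone needs 4 colors.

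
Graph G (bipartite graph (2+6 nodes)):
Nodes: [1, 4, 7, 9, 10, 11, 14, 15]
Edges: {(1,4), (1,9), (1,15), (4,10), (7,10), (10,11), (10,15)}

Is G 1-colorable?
Edge (1,9) forces its endpoints to differ, so 1 color is not enough.

No, G is not 1-colorable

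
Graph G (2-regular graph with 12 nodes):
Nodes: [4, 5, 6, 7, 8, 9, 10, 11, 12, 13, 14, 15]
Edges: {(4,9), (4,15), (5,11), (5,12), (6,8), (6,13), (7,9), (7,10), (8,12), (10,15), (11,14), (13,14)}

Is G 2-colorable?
Odd cycle [8, 12, 5, 11, 14, 13, 6] needs 3 colors (χ ≥ 3).
Hence χ(G) ≥ 3 > 2, so no proper 2-coloring exists.

No, G is not 2-colorable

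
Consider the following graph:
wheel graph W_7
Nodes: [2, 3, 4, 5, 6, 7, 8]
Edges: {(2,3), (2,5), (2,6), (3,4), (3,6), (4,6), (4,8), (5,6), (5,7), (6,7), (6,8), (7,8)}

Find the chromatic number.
χ(G) = 3

Clique number ω(G) = 3 (lower bound: χ ≥ ω).
The clique on [4, 6, 8] has size 3, forcing χ ≥ 3, and the coloring below uses 3 colors, so χ(G) = 3.
A valid 3-coloring: color 1: [6]; color 2: [3, 5, 8]; color 3: [2, 4, 7].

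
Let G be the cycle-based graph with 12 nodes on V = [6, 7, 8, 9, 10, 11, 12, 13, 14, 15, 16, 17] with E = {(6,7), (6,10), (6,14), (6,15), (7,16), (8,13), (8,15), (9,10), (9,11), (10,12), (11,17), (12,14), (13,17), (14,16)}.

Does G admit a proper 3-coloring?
A valid 3-coloring: color 1: [6, 8, 9, 12, 16, 17]; color 2: [7, 10, 11, 13, 14, 15].
(χ(G) = 2 ≤ 3.)

Yes, G is 3-colorable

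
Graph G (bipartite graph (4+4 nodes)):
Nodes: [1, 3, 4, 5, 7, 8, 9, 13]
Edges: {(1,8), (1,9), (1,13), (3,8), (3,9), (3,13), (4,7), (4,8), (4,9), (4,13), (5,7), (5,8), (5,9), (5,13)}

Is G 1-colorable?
Edge (1,8) forces its endpoints to differ, so 1 color is not enough.

No, G is not 1-colorable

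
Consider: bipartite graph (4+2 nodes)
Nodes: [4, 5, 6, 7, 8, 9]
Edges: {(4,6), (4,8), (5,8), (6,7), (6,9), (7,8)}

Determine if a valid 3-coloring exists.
A valid 3-coloring: color 1: [6, 8]; color 2: [4, 5, 7, 9].
(χ(G) = 2 ≤ 3.)

Yes, G is 3-colorable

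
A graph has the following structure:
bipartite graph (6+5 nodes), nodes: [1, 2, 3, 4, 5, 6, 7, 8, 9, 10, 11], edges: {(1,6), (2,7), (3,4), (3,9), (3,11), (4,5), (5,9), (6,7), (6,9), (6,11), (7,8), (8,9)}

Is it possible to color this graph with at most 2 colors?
A valid 2-coloring: color 1: [1, 4, 7, 9, 10, 11]; color 2: [2, 3, 5, 6, 8].
(χ(G) = 2 ≤ 2.)

Yes, G is 2-colorable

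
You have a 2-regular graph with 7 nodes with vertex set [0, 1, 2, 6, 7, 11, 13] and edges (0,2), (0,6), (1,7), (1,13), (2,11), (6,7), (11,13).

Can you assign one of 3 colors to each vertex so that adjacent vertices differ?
A valid 3-coloring: color 1: [0, 7, 11]; color 2: [2, 6, 13]; color 3: [1].
(χ(G) = 3 ≤ 3.)

Yes, G is 3-colorable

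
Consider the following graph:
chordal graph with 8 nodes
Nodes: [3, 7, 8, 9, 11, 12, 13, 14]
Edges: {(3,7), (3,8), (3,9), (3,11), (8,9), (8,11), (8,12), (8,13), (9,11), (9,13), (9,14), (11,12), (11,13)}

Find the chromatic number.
χ(G) = 4

Clique number ω(G) = 4 (lower bound: χ ≥ ω).
The clique on [3, 8, 9, 11] has size 4, forcing χ ≥ 4, and the coloring below uses 4 colors, so χ(G) = 4.
A valid 4-coloring: color 1: [7, 11, 14]; color 2: [9, 12]; color 3: [8]; color 4: [3, 13].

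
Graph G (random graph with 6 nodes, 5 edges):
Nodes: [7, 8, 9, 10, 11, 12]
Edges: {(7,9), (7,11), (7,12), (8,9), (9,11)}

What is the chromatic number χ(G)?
Clique number ω(G) = 3 (lower bound: χ ≥ ω).
The clique on [7, 9, 11] has size 3, forcing χ ≥ 3, and the coloring below uses 3 colors, so χ(G) = 3.
A valid 3-coloring: color 1: [9, 10, 12]; color 2: [7, 8]; color 3: [11].

χ(G) = 3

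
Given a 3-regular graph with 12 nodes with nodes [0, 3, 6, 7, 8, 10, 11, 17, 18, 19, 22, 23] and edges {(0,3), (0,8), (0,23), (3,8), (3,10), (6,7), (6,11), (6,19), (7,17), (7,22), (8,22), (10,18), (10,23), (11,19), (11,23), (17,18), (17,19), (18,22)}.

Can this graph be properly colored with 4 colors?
A valid 4-coloring: color 1: [0, 10, 11, 17, 22]; color 2: [3, 7, 18, 19, 23]; color 3: [6, 8].
(χ(G) = 3 ≤ 4.)

Yes, G is 4-colorable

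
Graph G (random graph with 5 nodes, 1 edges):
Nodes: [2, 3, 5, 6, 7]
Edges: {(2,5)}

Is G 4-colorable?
Yes, G is 4-colorable

A valid 4-coloring: color 1: [3, 5, 6, 7]; color 2: [2].
(χ(G) = 2 ≤ 4.)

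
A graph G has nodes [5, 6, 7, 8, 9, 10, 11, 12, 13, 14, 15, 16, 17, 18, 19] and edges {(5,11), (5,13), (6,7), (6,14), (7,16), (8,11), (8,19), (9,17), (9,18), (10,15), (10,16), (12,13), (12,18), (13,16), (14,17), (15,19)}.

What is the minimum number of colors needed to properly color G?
Clique number ω(G) = 2 (lower bound: χ ≥ ω).
Odd cycle [12, 18, 9, 17, 14, 6, 7, 16, 10, 15, 19, 8, 11, 5, 13] needs 3 colors (χ ≥ 3).
The coloring below uses 3 colors, so χ(G) = 3.
A valid 3-coloring: color 1: [6, 10, 11, 13, 17, 18, 19]; color 2: [5, 8, 9, 12, 14, 15, 16]; color 3: [7].

χ(G) = 3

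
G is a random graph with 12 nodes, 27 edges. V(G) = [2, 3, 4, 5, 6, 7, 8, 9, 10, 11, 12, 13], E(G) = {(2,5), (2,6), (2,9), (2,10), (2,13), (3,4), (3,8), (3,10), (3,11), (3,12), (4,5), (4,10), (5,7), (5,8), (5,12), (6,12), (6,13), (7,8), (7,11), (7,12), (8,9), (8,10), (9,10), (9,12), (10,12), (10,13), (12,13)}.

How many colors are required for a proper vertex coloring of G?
Clique number ω(G) = 3 (lower bound: χ ≥ ω).
The clique on [5, 7, 8] has size 3, forcing χ ≥ 3, and the coloring below uses 3 colors, so χ(G) = 3.
A valid 3-coloring: color 1: [6, 7, 10]; color 2: [2, 4, 8, 11, 12]; color 3: [3, 5, 9, 13].

χ(G) = 3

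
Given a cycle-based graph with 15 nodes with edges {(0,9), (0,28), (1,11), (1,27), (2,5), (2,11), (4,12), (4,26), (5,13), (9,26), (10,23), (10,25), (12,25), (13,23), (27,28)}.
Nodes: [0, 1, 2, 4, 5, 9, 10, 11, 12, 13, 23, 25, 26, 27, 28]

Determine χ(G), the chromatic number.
χ(G) = 3

Clique number ω(G) = 2 (lower bound: χ ≥ ω).
Odd cycle [25, 10, 23, 13, 5, 2, 11, 1, 27, 28, 0, 9, 26, 4, 12] needs 3 colors (χ ≥ 3).
The coloring below uses 3 colors, so χ(G) = 3.
A valid 3-coloring: color 1: [0, 4, 5, 11, 23, 25, 27]; color 2: [1, 2, 9, 10, 12, 13, 28]; color 3: [26].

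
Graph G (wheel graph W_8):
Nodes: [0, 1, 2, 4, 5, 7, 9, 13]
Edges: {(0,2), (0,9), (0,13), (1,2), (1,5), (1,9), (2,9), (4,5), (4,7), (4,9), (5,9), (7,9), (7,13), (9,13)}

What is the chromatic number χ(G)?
Clique number ω(G) = 3 (lower bound: χ ≥ ω).
Odd cycle [5, 1, 2, 0, 13, 7, 4] needs 3 colors (χ ≥ 3).
Vertex 9 is adjacent to every vertex of [0, 1, 2, 4, 5, 7, 13], which already need 3 colors among themselves, so 9 needs a new color (χ ≥ 4).
The coloring below uses 4 colors, so χ(G) = 4.
A valid 4-coloring: color 1: [9]; color 2: [2, 5, 7]; color 3: [0, 1, 4]; color 4: [13].

χ(G) = 4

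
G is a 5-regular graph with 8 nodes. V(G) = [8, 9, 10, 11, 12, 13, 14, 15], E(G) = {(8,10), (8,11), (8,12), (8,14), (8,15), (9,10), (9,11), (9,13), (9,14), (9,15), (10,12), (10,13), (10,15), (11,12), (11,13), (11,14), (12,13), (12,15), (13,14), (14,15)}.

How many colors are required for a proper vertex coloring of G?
Clique number ω(G) = 4 (lower bound: χ ≥ ω).
The clique on [8, 10, 12, 15] has size 4, forcing χ ≥ 4, and the coloring below uses 4 colors, so χ(G) = 4.
A valid 4-coloring: color 1: [13, 15]; color 2: [10, 11]; color 3: [8, 9]; color 4: [12, 14].

χ(G) = 4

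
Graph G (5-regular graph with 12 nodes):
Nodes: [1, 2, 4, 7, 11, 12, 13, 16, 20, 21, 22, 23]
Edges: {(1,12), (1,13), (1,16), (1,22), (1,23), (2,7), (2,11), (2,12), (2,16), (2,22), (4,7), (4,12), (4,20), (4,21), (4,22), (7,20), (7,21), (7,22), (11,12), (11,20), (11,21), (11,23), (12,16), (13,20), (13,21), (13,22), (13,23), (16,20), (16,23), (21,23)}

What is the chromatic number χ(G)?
χ(G) = 4

Clique number ω(G) = 3 (lower bound: χ ≥ ω).
Suppose a proper 3-coloring c exists. The clique [1, 12, 16] takes 3 distinct colors; by symmetry let c(1) = 1, c(12) = 2, c(16) = 3.
- Vertex 2: neighbors [12, 16] already have colors [2, 3] ⇒ c(2) = 1.
- Vertex 11: neighbors [2, 12] already have colors [1, 2] ⇒ c(11) = 3.
- Vertex 23: neighbors [1, 11] already have colors [1, 3] ⇒ c(23) = 2.
- Vertex 13: neighbors [1, 23] already have colors [1, 2] ⇒ c(13) = 3.
- Vertex 21: neighbors [23, 11] already have colors [2, 3] ⇒ c(21) = 1.
- Vertex 4: neighbors [21, 12] already have colors [1, 2] ⇒ c(4) = 3.
- Vertex 7: neighbors [2, 4] already have colors [1, 3] ⇒ c(7) = 2.
- Vertex 22: neighbors [1, 7, 4] already have colors [1, 2, 3] — all 3 colors blocked. Contradiction.
The forced assignments end in a contradiction, so G has no proper 3-coloring (χ ≥ 4).
The coloring below uses 4 colors, so χ(G) = 4.
A valid 4-coloring: color 1: [1, 2, 20, 21]; color 2: [12, 22, 23]; color 3: [4, 11, 13, 16]; color 4: [7].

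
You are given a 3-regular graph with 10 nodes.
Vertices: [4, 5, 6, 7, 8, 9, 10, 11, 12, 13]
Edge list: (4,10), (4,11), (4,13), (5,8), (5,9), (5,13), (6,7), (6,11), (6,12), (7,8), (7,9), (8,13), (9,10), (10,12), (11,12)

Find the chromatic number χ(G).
Clique number ω(G) = 3 (lower bound: χ ≥ ω).
The clique on [5, 8, 13] has size 3, forcing χ ≥ 3, and the coloring below uses 3 colors, so χ(G) = 3.
A valid 3-coloring: color 1: [4, 6, 8, 9]; color 2: [5, 7, 12]; color 3: [10, 11, 13].

χ(G) = 3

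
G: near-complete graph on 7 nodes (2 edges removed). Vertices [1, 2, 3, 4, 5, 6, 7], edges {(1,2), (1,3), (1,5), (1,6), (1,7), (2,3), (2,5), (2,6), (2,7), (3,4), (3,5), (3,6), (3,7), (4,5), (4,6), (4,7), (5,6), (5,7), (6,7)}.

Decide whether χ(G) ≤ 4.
No, G is not 4-colorable

The clique on vertices [1, 2, 3, 5, 6, 7] has size 6 > 4, so it alone needs 6 colors.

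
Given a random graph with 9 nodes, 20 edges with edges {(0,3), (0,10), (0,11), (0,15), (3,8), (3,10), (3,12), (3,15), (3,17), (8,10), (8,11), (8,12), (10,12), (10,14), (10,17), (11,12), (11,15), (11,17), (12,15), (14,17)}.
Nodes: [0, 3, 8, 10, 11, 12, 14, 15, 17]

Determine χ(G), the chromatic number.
χ(G) = 4

Clique number ω(G) = 4 (lower bound: χ ≥ ω).
The clique on [3, 8, 10, 12] has size 4, forcing χ ≥ 4, and the coloring below uses 4 colors, so χ(G) = 4.
A valid 4-coloring: color 1: [3, 11, 14]; color 2: [10, 15]; color 3: [0, 12, 17]; color 4: [8].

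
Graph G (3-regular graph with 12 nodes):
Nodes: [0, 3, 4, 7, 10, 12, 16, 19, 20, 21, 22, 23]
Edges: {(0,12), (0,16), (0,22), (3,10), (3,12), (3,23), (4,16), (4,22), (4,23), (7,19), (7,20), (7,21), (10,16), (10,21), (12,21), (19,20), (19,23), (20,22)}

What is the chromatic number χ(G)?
Clique number ω(G) = 3 (lower bound: χ ≥ ω).
The clique on [7, 19, 20] has size 3, forcing χ ≥ 3, and the coloring below uses 3 colors, so χ(G) = 3.
A valid 3-coloring: color 1: [0, 4, 10, 20]; color 2: [7, 12, 16, 22, 23]; color 3: [3, 19, 21].

χ(G) = 3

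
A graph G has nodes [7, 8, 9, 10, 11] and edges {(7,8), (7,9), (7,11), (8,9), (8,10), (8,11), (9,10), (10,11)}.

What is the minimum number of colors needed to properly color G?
Clique number ω(G) = 3 (lower bound: χ ≥ ω).
The clique on [8, 9, 10] has size 3, forcing χ ≥ 3, and the coloring below uses 3 colors, so χ(G) = 3.
A valid 3-coloring: color 1: [8]; color 2: [7, 10]; color 3: [9, 11].

χ(G) = 3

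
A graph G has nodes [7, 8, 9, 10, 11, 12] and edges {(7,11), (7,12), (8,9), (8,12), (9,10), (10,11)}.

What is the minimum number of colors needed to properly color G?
χ(G) = 2

Clique number ω(G) = 2 (lower bound: χ ≥ ω).
The graph is bipartite (no odd cycle), so 2 colors suffice: χ(G) = 2.
A valid 2-coloring: color 1: [9, 11, 12]; color 2: [7, 8, 10].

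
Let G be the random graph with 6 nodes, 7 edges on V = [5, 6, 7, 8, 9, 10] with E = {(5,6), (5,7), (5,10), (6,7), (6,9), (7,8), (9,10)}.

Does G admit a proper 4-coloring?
Yes, G is 4-colorable

A valid 4-coloring: color 1: [6, 8, 10]; color 2: [7, 9]; color 3: [5].
(χ(G) = 3 ≤ 4.)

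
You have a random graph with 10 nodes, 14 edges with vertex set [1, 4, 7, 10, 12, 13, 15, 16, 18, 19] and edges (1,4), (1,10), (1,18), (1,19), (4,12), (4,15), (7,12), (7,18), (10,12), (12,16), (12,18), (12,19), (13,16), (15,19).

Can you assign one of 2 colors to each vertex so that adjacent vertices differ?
No, G is not 2-colorable

The clique on vertices [7, 12, 18] has size 3 > 2, so it alone needs 3 colors.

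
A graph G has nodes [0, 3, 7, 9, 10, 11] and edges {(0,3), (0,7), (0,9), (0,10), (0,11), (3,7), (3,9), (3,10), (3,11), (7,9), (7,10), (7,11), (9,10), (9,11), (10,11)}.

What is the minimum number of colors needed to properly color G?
Clique number ω(G) = 6 (lower bound: χ ≥ ω).
The clique on [0, 3, 7, 9, 10, 11] has size 6, forcing χ ≥ 6, and the coloring below uses 6 colors, so χ(G) = 6.
A valid 6-coloring: color 1: [10]; color 2: [3]; color 3: [11]; color 4: [9]; color 5: [0]; color 6: [7].

χ(G) = 6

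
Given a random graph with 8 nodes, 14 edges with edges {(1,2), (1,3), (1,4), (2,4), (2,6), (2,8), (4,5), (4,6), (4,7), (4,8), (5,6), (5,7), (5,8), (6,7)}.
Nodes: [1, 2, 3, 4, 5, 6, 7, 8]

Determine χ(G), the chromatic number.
Clique number ω(G) = 4 (lower bound: χ ≥ ω).
The clique on [4, 5, 6, 7] has size 4, forcing χ ≥ 4, and the coloring below uses 4 colors, so χ(G) = 4.
A valid 4-coloring: color 1: [3, 4]; color 2: [2, 5]; color 3: [1, 6, 8]; color 4: [7].

χ(G) = 4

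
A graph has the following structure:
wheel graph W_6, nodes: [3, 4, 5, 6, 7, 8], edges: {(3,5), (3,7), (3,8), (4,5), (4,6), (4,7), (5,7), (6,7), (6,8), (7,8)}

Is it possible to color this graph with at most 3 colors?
No, G is not 3-colorable

Odd cycle [5, 4, 6, 8, 3] needs 3 colors (χ ≥ 3).
Vertex 7 is adjacent to every vertex of [3, 4, 5, 6, 8], which already need 3 colors among themselves, so 7 needs a new color (χ ≥ 4).
Hence χ(G) ≥ 4 > 3, so no proper 3-coloring exists.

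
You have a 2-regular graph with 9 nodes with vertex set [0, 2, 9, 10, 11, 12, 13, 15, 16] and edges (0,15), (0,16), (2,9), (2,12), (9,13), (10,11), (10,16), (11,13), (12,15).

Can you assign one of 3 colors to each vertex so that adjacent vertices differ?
A valid 3-coloring: color 1: [0, 9, 11, 12]; color 2: [2, 10, 13, 15]; color 3: [16].
(χ(G) = 3 ≤ 3.)

Yes, G is 3-colorable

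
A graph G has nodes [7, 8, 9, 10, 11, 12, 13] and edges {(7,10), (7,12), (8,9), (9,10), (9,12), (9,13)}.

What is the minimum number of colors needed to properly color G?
χ(G) = 2

Clique number ω(G) = 2 (lower bound: χ ≥ ω).
The graph is bipartite (no odd cycle), so 2 colors suffice: χ(G) = 2.
A valid 2-coloring: color 1: [7, 9, 11]; color 2: [8, 10, 12, 13].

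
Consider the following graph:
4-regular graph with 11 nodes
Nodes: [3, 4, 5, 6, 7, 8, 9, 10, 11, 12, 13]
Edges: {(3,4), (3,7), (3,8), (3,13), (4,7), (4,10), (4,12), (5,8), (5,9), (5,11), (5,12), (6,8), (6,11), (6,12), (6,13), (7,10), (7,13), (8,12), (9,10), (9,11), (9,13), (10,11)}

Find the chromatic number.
χ(G) = 3

Clique number ω(G) = 3 (lower bound: χ ≥ ω).
The clique on [3, 4, 7] has size 3, forcing χ ≥ 3, and the coloring below uses 3 colors, so χ(G) = 3.
A valid 3-coloring: color 1: [4, 8, 11, 13]; color 2: [7, 9, 12]; color 3: [3, 5, 6, 10].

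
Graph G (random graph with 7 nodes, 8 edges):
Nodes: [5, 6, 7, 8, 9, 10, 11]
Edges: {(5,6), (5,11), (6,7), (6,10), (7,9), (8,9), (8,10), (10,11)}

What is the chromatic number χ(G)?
χ(G) = 3

Clique number ω(G) = 2 (lower bound: χ ≥ ω).
Odd cycle [9, 8, 10, 6, 7] needs 3 colors (χ ≥ 3).
The coloring below uses 3 colors, so χ(G) = 3.
A valid 3-coloring: color 1: [6, 8, 11]; color 2: [5, 7, 10]; color 3: [9].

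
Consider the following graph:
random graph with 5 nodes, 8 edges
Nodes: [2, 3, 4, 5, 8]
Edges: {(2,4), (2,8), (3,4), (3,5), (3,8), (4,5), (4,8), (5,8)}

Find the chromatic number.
χ(G) = 4

Clique number ω(G) = 4 (lower bound: χ ≥ ω).
The clique on [3, 4, 5, 8] has size 4, forcing χ ≥ 4, and the coloring below uses 4 colors, so χ(G) = 4.
A valid 4-coloring: color 1: [4]; color 2: [8]; color 3: [2, 5]; color 4: [3].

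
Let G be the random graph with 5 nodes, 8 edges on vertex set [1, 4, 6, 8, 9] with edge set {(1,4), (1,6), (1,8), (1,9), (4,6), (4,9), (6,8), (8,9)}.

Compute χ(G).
χ(G) = 3

Clique number ω(G) = 3 (lower bound: χ ≥ ω).
The clique on [1, 8, 9] has size 3, forcing χ ≥ 3, and the coloring below uses 3 colors, so χ(G) = 3.
A valid 3-coloring: color 1: [1]; color 2: [4, 8]; color 3: [6, 9].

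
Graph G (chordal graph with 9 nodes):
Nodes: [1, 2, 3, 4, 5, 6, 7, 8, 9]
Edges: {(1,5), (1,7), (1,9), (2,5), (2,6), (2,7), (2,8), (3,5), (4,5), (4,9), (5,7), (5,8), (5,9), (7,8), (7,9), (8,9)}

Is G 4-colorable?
Yes, G is 4-colorable

A valid 4-coloring: color 1: [5, 6]; color 2: [3, 4, 7]; color 3: [2, 9]; color 4: [1, 8].
(χ(G) = 4 ≤ 4.)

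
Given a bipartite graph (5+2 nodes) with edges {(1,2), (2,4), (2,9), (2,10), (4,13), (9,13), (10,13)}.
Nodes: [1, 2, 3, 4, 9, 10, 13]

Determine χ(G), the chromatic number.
Clique number ω(G) = 2 (lower bound: χ ≥ ω).
The graph is bipartite (no odd cycle), so 2 colors suffice: χ(G) = 2.
A valid 2-coloring: color 1: [2, 3, 13]; color 2: [1, 4, 9, 10].

χ(G) = 2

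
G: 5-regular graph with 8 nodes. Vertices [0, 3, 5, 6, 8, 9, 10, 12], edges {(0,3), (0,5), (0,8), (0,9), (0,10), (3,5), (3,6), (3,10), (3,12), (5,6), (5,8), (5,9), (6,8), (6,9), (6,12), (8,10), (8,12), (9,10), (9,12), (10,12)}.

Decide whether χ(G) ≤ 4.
A valid 4-coloring: color 1: [0, 6]; color 2: [5, 10]; color 3: [3, 8, 9]; color 4: [12].
(χ(G) = 4 ≤ 4.)

Yes, G is 4-colorable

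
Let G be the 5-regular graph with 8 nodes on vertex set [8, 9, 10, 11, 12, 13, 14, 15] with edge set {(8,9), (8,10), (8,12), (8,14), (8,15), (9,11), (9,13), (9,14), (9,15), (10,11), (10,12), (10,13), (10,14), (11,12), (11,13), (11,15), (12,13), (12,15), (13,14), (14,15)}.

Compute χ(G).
Clique number ω(G) = 4 (lower bound: χ ≥ ω).
The clique on [8, 9, 14, 15] has size 4, forcing χ ≥ 4, and the coloring below uses 4 colors, so χ(G) = 4.
A valid 4-coloring: color 1: [9, 12]; color 2: [11, 14]; color 3: [8, 13]; color 4: [10, 15].

χ(G) = 4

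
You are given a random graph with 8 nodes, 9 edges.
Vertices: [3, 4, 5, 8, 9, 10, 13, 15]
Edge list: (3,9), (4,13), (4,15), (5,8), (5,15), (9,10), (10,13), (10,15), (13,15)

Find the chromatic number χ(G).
Clique number ω(G) = 3 (lower bound: χ ≥ ω).
The clique on [10, 13, 15] has size 3, forcing χ ≥ 3, and the coloring below uses 3 colors, so χ(G) = 3.
A valid 3-coloring: color 1: [8, 9, 15]; color 2: [3, 5, 13]; color 3: [4, 10].

χ(G) = 3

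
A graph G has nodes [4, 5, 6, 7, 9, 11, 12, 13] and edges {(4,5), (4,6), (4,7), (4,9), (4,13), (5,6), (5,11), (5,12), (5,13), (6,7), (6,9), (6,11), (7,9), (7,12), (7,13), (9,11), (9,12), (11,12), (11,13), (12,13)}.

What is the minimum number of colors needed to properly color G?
χ(G) = 4

Clique number ω(G) = 4 (lower bound: χ ≥ ω).
The clique on [5, 11, 12, 13] has size 4, forcing χ ≥ 4, and the coloring below uses 4 colors, so χ(G) = 4.
A valid 4-coloring: color 1: [4, 12]; color 2: [7, 11]; color 3: [6, 13]; color 4: [5, 9].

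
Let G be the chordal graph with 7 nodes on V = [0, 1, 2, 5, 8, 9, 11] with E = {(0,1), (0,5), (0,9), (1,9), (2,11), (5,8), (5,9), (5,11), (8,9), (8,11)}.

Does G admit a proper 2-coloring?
No, G is not 2-colorable

The clique on vertices [0, 1, 9] has size 3 > 2, so it alone needs 3 colors.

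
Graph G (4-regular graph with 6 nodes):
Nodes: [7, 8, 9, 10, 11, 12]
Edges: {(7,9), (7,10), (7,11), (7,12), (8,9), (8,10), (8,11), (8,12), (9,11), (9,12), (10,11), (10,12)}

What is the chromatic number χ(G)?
χ(G) = 3

Clique number ω(G) = 3 (lower bound: χ ≥ ω).
The clique on [8, 9, 11] has size 3, forcing χ ≥ 3, and the coloring below uses 3 colors, so χ(G) = 3.
A valid 3-coloring: color 1: [11, 12]; color 2: [9, 10]; color 3: [7, 8].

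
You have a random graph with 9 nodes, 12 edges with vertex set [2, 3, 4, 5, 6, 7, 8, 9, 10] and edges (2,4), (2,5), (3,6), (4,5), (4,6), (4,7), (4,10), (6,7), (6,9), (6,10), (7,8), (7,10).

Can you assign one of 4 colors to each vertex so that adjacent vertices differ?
Yes, G is 4-colorable

A valid 4-coloring: color 1: [2, 6, 8]; color 2: [3, 4, 9]; color 3: [5, 7]; color 4: [10].
(χ(G) = 4 ≤ 4.)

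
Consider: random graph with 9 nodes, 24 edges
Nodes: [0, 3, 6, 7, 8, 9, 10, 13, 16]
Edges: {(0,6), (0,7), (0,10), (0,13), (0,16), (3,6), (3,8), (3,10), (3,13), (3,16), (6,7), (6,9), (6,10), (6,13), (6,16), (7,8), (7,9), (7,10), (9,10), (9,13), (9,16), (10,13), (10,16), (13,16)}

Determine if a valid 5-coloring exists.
Yes, G is 5-colorable

A valid 5-coloring: color 1: [8, 10]; color 2: [6]; color 3: [7, 13]; color 4: [16]; color 5: [0, 3, 9].
(χ(G) = 5 ≤ 5.)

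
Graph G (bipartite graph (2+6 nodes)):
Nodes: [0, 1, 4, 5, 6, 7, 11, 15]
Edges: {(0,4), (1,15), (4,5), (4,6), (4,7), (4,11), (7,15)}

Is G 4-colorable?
A valid 4-coloring: color 1: [4, 15]; color 2: [0, 1, 5, 6, 7, 11].
(χ(G) = 2 ≤ 4.)

Yes, G is 4-colorable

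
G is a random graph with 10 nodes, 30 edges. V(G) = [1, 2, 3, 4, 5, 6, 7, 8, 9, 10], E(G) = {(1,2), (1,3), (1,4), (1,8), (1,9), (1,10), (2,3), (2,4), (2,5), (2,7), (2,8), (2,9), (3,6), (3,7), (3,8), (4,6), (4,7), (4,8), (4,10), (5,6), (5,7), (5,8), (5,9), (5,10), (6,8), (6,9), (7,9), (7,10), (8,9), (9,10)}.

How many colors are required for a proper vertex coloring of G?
Clique number ω(G) = 4 (lower bound: χ ≥ ω).
The clique on [1, 2, 8, 9] has size 4, forcing χ ≥ 4, and the coloring below uses 4 colors, so χ(G) = 4.
A valid 4-coloring: color 1: [7, 8]; color 2: [2, 6, 10]; color 3: [3, 4, 9]; color 4: [1, 5].

χ(G) = 4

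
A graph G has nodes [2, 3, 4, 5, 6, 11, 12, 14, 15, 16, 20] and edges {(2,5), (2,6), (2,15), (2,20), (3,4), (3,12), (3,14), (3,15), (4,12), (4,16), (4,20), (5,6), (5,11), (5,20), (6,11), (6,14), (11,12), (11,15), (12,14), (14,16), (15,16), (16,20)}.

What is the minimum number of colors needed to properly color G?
χ(G) = 3

Clique number ω(G) = 3 (lower bound: χ ≥ ω).
The clique on [2, 5, 20] has size 3, forcing χ ≥ 3, and the coloring below uses 3 colors, so χ(G) = 3.
A valid 3-coloring: color 1: [2, 4, 11, 14]; color 2: [6, 12, 15, 20]; color 3: [3, 5, 16].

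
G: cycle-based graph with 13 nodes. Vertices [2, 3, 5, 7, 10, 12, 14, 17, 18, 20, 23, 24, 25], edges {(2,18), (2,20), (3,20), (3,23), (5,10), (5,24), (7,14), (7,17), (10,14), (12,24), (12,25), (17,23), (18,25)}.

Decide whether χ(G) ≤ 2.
No, G is not 2-colorable

Odd cycle [12, 25, 18, 2, 20, 3, 23, 17, 7, 14, 10, 5, 24] needs 3 colors (χ ≥ 3).
Hence χ(G) ≥ 3 > 2, so no proper 2-coloring exists.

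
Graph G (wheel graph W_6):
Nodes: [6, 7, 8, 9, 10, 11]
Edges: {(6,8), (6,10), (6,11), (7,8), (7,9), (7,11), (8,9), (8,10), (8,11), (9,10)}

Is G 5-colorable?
Yes, G is 5-colorable

A valid 5-coloring: color 1: [8]; color 2: [10, 11]; color 3: [6, 7]; color 4: [9].
(χ(G) = 4 ≤ 5.)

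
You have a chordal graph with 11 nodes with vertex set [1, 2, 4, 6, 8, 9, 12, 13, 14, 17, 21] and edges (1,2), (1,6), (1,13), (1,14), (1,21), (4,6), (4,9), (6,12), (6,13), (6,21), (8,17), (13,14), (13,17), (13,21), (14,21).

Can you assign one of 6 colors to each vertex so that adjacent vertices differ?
A valid 6-coloring: color 1: [2, 4, 8, 12, 13]; color 2: [1, 9, 17]; color 3: [6, 14]; color 4: [21].
(χ(G) = 4 ≤ 6.)

Yes, G is 6-colorable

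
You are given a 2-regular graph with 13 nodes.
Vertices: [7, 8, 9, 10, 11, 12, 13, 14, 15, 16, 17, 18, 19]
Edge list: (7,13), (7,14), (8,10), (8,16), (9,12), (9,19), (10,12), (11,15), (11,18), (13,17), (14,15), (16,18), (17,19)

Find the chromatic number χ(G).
Clique number ω(G) = 2 (lower bound: χ ≥ ω).
Odd cycle [16, 18, 11, 15, 14, 7, 13, 17, 19, 9, 12, 10, 8] needs 3 colors (χ ≥ 3).
The coloring below uses 3 colors, so χ(G) = 3.
A valid 3-coloring: color 1: [7, 9, 10, 11, 16, 17]; color 2: [8, 12, 13, 14, 18, 19]; color 3: [15].

χ(G) = 3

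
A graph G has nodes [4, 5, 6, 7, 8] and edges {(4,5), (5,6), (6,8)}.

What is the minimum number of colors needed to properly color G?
χ(G) = 2

Clique number ω(G) = 2 (lower bound: χ ≥ ω).
The graph is bipartite (no odd cycle), so 2 colors suffice: χ(G) = 2.
A valid 2-coloring: color 1: [4, 6, 7]; color 2: [5, 8].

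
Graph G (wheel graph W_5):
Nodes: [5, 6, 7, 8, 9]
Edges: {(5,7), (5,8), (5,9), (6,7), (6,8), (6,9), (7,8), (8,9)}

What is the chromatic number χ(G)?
χ(G) = 3

Clique number ω(G) = 3 (lower bound: χ ≥ ω).
The clique on [5, 8, 9] has size 3, forcing χ ≥ 3, and the coloring below uses 3 colors, so χ(G) = 3.
A valid 3-coloring: color 1: [8]; color 2: [7, 9]; color 3: [5, 6].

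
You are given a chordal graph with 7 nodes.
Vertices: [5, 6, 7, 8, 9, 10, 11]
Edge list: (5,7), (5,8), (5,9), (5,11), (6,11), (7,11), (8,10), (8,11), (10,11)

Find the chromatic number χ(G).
Clique number ω(G) = 3 (lower bound: χ ≥ ω).
The clique on [8, 10, 11] has size 3, forcing χ ≥ 3, and the coloring below uses 3 colors, so χ(G) = 3.
A valid 3-coloring: color 1: [9, 11]; color 2: [5, 6, 10]; color 3: [7, 8].

χ(G) = 3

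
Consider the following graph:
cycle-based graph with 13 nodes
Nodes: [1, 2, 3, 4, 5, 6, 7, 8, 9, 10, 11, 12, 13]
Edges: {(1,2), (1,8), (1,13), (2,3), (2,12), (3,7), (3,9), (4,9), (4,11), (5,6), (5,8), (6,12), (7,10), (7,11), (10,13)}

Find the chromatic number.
χ(G) = 3

Clique number ω(G) = 2 (lower bound: χ ≥ ω).
Odd cycle [9, 4, 11, 7, 3] needs 3 colors (χ ≥ 3).
The coloring below uses 3 colors, so χ(G) = 3.
A valid 3-coloring: color 1: [1, 3, 4, 5, 10, 12]; color 2: [2, 6, 7, 8, 9, 13]; color 3: [11].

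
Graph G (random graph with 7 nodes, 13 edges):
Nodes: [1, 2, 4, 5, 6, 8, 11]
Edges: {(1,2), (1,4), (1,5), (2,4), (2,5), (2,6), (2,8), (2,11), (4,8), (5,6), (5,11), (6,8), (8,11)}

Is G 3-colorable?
Odd cycle [1, 5, 6, 8, 4] needs 3 colors (χ ≥ 3).
Vertex 2 is adjacent to every vertex of [1, 4, 5, 6, 8], which already need 3 colors among themselves, so 2 needs a new color (χ ≥ 4).
Hence χ(G) ≥ 4 > 3, so no proper 3-coloring exists.

No, G is not 3-colorable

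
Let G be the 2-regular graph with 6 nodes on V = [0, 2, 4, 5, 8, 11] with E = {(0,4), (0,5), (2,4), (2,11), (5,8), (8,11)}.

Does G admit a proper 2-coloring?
A valid 2-coloring: color 1: [0, 2, 8]; color 2: [4, 5, 11].
(χ(G) = 2 ≤ 2.)

Yes, G is 2-colorable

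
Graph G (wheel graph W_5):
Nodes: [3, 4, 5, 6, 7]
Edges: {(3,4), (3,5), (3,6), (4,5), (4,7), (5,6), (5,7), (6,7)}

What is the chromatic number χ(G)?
χ(G) = 3

Clique number ω(G) = 3 (lower bound: χ ≥ ω).
The clique on [3, 4, 5] has size 3, forcing χ ≥ 3, and the coloring below uses 3 colors, so χ(G) = 3.
A valid 3-coloring: color 1: [5]; color 2: [3, 7]; color 3: [4, 6].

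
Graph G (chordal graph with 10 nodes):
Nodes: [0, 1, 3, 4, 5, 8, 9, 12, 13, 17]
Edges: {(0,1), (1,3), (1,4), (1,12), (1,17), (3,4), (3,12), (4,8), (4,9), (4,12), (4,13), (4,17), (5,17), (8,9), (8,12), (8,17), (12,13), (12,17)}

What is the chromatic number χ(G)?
Clique number ω(G) = 4 (lower bound: χ ≥ ω).
The clique on [4, 8, 12, 17] has size 4, forcing χ ≥ 4, and the coloring below uses 4 colors, so χ(G) = 4.
A valid 4-coloring: color 1: [0, 4, 5]; color 2: [9, 12]; color 3: [1, 8, 13]; color 4: [3, 17].

χ(G) = 4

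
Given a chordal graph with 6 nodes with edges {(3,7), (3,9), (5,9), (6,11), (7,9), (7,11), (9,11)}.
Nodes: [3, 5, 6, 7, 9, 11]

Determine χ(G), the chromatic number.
Clique number ω(G) = 3 (lower bound: χ ≥ ω).
The clique on [3, 7, 9] has size 3, forcing χ ≥ 3, and the coloring below uses 3 colors, so χ(G) = 3.
A valid 3-coloring: color 1: [6, 9]; color 2: [5, 7]; color 3: [3, 11].

χ(G) = 3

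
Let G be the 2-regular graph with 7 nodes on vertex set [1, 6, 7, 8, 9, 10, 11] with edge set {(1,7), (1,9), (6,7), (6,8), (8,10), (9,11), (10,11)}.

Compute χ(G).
Clique number ω(G) = 2 (lower bound: χ ≥ ω).
Odd cycle [8, 6, 7, 1, 9, 11, 10] needs 3 colors (χ ≥ 3).
The coloring below uses 3 colors, so χ(G) = 3.
A valid 3-coloring: color 1: [1, 6, 11]; color 2: [7, 9, 10]; color 3: [8].

χ(G) = 3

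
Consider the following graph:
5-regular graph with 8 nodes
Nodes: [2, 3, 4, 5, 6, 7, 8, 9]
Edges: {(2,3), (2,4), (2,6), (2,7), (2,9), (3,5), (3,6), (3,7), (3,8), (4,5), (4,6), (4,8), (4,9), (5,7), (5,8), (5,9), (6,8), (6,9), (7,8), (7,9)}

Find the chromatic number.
Clique number ω(G) = 4 (lower bound: χ ≥ ω).
The clique on [3, 5, 7, 8] has size 4, forcing χ ≥ 4, and the coloring below uses 4 colors, so χ(G) = 4.
A valid 4-coloring: color 1: [4, 7]; color 2: [5, 6]; color 3: [3, 9]; color 4: [2, 8].

χ(G) = 4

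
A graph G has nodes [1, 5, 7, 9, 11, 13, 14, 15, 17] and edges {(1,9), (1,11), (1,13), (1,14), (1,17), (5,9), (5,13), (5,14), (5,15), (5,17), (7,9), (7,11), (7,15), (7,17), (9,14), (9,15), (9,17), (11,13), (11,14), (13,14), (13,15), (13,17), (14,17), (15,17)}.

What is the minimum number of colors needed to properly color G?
Clique number ω(G) = 4 (lower bound: χ ≥ ω).
The clique on [1, 9, 14, 17] has size 4, forcing χ ≥ 4, and the coloring below uses 4 colors, so χ(G) = 4.
A valid 4-coloring: color 1: [11, 17]; color 2: [14, 15]; color 3: [9, 13]; color 4: [1, 5, 7].

χ(G) = 4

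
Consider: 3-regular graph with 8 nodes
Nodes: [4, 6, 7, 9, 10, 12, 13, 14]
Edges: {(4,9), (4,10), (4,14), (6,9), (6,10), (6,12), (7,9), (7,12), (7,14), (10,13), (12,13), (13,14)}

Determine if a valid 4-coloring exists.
Yes, G is 4-colorable

A valid 4-coloring: color 1: [9, 10, 12, 14]; color 2: [4, 6, 7, 13].
(χ(G) = 2 ≤ 4.)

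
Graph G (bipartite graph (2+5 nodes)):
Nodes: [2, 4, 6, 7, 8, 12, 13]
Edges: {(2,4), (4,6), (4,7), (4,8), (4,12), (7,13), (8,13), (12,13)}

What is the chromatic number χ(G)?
Clique number ω(G) = 2 (lower bound: χ ≥ ω).
The graph is bipartite (no odd cycle), so 2 colors suffice: χ(G) = 2.
A valid 2-coloring: color 1: [4, 13]; color 2: [2, 6, 7, 8, 12].

χ(G) = 2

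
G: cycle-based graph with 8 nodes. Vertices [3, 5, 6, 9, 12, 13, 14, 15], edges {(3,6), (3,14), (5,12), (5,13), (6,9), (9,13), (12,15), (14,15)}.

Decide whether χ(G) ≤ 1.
Edge (3,6) forces its endpoints to differ, so 1 color is not enough.

No, G is not 1-colorable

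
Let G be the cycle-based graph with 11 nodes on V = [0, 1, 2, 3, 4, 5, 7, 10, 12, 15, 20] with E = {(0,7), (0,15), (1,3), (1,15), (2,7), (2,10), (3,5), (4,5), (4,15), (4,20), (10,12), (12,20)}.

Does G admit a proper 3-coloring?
Yes, G is 3-colorable

A valid 3-coloring: color 1: [5, 7, 10, 15, 20]; color 2: [0, 1, 2, 4, 12]; color 3: [3].
(χ(G) = 3 ≤ 3.)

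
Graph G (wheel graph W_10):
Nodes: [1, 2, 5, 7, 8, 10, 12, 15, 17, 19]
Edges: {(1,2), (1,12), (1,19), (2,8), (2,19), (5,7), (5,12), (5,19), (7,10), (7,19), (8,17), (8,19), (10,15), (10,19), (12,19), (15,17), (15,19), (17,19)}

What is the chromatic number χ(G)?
Clique number ω(G) = 3 (lower bound: χ ≥ ω).
Odd cycle [7, 5, 12, 1, 2, 8, 17, 15, 10] needs 3 colors (χ ≥ 3).
Vertex 19 is adjacent to every vertex of [1, 2, 5, 7, 8, 10, 12, 15, 17], which already need 3 colors among themselves, so 19 needs a new color (χ ≥ 4).
The coloring below uses 4 colors, so χ(G) = 4.
A valid 4-coloring: color 1: [19]; color 2: [2, 7, 12, 15]; color 3: [1, 5, 8, 10]; color 4: [17].

χ(G) = 4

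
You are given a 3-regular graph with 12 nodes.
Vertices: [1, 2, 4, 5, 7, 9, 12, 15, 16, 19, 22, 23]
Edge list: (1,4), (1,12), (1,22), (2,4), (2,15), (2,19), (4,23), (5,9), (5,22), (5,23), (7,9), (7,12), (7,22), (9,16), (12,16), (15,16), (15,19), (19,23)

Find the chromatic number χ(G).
χ(G) = 3

Clique number ω(G) = 3 (lower bound: χ ≥ ω).
The clique on [2, 15, 19] has size 3, forcing χ ≥ 3, and the coloring below uses 3 colors, so χ(G) = 3.
A valid 3-coloring: color 1: [1, 2, 5, 7, 16]; color 2: [4, 9, 12, 19, 22]; color 3: [15, 23].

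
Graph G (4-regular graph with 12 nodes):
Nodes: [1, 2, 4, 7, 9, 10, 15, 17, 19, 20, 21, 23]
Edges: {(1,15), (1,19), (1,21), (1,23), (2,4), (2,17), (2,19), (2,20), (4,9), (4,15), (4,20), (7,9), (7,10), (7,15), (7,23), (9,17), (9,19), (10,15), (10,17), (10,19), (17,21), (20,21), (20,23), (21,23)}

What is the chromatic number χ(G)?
Clique number ω(G) = 3 (lower bound: χ ≥ ω).
Suppose a proper 3-coloring c exists. The clique [1, 21, 23] takes 3 distinct colors; by symmetry let c(1) = 1, c(21) = 2, c(23) = 3.
- Vertex 20: neighbors [21, 23] already have colors [2, 3] ⇒ c(20) = 1.
- Vertex 2: neighbors [20] already have colors [1]; try each remaining color.
- Case c(2) = 2:
  - Vertex 4: neighbors [20, 2] already have colors [1, 2] ⇒ c(4) = 3.
  - Vertex 15: neighbors [1, 4] already have colors [1, 3] ⇒ c(15) = 2.
  - Vertex 7: neighbors [15, 23] already have colors [2, 3] ⇒ c(7) = 1.
  - Vertex 9: neighbors [7, 4] already have colors [1, 3] ⇒ c(9) = 2.
  - Vertex 10: neighbors [7, 15] already have colors [1, 2] ⇒ c(10) = 3.
  - Vertex 19: neighbors [1, 2, 10] already have colors [1, 2, 3] — all 3 colors blocked. Contradiction.
- Case c(2) = 3:
  - Vertex 4: neighbors [20, 2] already have colors [1, 3] ⇒ c(4) = 2.
  - Vertex 15: neighbors [1, 4] already have colors [1, 2] ⇒ c(15) = 3.
  - Vertex 17: neighbors [21, 2] already have colors [2, 3] ⇒ c(17) = 1.
  - Vertex 9: neighbors [17, 4] already have colors [1, 2] ⇒ c(9) = 3.
  - Vertex 10: neighbors [17, 15] already have colors [1, 3] ⇒ c(10) = 2.
  - Vertex 19: neighbors [1, 10, 2] already have colors [1, 2, 3] — all 3 colors blocked. Contradiction.
Every case ends in a contradiction, so G has no proper 3-coloring (χ ≥ 4).
The coloring below uses 4 colors, so χ(G) = 4.
A valid 4-coloring: color 1: [1, 7, 17, 20]; color 2: [2, 9, 10, 21]; color 3: [4, 19, 23]; color 4: [15].

χ(G) = 4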